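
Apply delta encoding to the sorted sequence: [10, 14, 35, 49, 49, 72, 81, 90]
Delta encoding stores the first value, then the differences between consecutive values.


First value: 10
Deltas:
  14 - 10 = 4
  35 - 14 = 21
  49 - 35 = 14
  49 - 49 = 0
  72 - 49 = 23
  81 - 72 = 9
  90 - 81 = 9


Delta encoded: [10, 4, 21, 14, 0, 23, 9, 9]


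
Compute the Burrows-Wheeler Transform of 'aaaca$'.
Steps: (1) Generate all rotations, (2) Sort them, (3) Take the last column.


Rotations (sorted):
  0: $aaaca -> last char: a
  1: a$aaac -> last char: c
  2: aaaca$ -> last char: $
  3: aaca$a -> last char: a
  4: aca$aa -> last char: a
  5: ca$aaa -> last char: a


BWT = ac$aaa


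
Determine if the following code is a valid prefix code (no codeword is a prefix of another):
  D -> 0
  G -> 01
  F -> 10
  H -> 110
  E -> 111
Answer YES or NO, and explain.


Checking each pair (does one codeword prefix another?):
  D='0' vs G='01': prefix -- VIOLATION

NO -- this is NOT a valid prefix code. D (0) is a prefix of G (01).


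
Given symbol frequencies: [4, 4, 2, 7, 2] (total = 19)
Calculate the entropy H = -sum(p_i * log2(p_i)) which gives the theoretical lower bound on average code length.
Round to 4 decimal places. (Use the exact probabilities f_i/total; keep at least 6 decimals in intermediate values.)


Per-symbol terms -p_i * log2(p_i) with p_i = f_i/19:
  p = 4/19 = 0.210526: log2(p) = -2.247928, -p*log2(p) = 0.473248
  p = 4/19 = 0.210526: log2(p) = -2.247928, -p*log2(p) = 0.473248
  p = 2/19 = 0.105263: log2(p) = -3.247928, -p*log2(p) = 0.341887
  p = 7/19 = 0.368421: log2(p) = -1.440573, -p*log2(p) = 0.530737
  p = 2/19 = 0.105263: log2(p) = -3.247928, -p*log2(p) = 0.341887
H = 0.473248 + 0.473248 + 0.341887 + 0.530737 + 0.341887 = 2.161007

H = 2.161 bits/symbol


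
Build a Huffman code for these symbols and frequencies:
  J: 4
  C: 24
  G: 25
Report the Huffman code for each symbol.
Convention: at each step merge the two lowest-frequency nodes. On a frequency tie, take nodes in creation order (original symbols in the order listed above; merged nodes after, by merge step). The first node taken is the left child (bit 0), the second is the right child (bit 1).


Huffman tree construction:
Step 1: Merge J(4) + C(24) = 28
Step 2: Merge G(25) + (J+C)(28) = 53
Read each symbol's code off the tree from the root (left child = 0, right child = 1).

Codes:
  J: 10 (length 2)
  C: 11 (length 2)
  G: 0 (length 1)
Average code length: 81/53 = 1.5283 bits/symbol


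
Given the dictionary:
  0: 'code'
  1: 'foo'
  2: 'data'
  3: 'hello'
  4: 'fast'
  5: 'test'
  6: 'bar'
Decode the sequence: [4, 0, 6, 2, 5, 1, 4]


Look up each index in the dictionary:
  4 -> 'fast'
  0 -> 'code'
  6 -> 'bar'
  2 -> 'data'
  5 -> 'test'
  1 -> 'foo'
  4 -> 'fast'

Decoded: "fast code bar data test foo fast"


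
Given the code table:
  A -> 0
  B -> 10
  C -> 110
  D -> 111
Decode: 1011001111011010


Decoding:
10 -> B
110 -> C
0 -> A
111 -> D
10 -> B
110 -> C
10 -> B


Result: BCADBCB


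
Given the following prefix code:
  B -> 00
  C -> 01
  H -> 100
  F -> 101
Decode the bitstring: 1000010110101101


Decoding step by step:
Bits 100 -> H
Bits 00 -> B
Bits 101 -> F
Bits 101 -> F
Bits 01 -> C
Bits 101 -> F


Decoded message: HBFFCF


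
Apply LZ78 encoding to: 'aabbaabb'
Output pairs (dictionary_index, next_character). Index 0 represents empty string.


LZ78 encoding steps:
Dictionary: {0: ''}
Step 1: w='' (idx 0), next='a' -> output (0, 'a'), add 'a' as idx 1
Step 2: w='a' (idx 1), next='b' -> output (1, 'b'), add 'ab' as idx 2
Step 3: w='' (idx 0), next='b' -> output (0, 'b'), add 'b' as idx 3
Step 4: w='a' (idx 1), next='a' -> output (1, 'a'), add 'aa' as idx 4
Step 5: w='b' (idx 3), next='b' -> output (3, 'b'), add 'bb' as idx 5


Encoded: [(0, 'a'), (1, 'b'), (0, 'b'), (1, 'a'), (3, 'b')]


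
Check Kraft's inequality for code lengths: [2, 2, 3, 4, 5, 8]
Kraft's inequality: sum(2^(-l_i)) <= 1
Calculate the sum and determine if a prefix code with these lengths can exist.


Sum = 2^(-2) + 2^(-2) + 2^(-3) + 2^(-4) + 2^(-5) + 2^(-8)
    = 0.25 + 0.25 + 0.125 + 0.0625 + 0.03125 + 0.00390625
    = 185/256 = 0.72265625
Since 0.72265625 <= 1, Kraft's inequality IS satisfied.
A prefix code with these lengths CAN exist.

Kraft sum = 0.72265625. Satisfied.


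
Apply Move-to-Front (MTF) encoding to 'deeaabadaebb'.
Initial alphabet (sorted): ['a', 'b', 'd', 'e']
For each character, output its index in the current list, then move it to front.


MTF encoding:
'd': index 2 in ['a', 'b', 'd', 'e'] -> ['d', 'a', 'b', 'e']
'e': index 3 in ['d', 'a', 'b', 'e'] -> ['e', 'd', 'a', 'b']
'e': index 0 in ['e', 'd', 'a', 'b'] -> ['e', 'd', 'a', 'b']
'a': index 2 in ['e', 'd', 'a', 'b'] -> ['a', 'e', 'd', 'b']
'a': index 0 in ['a', 'e', 'd', 'b'] -> ['a', 'e', 'd', 'b']
'b': index 3 in ['a', 'e', 'd', 'b'] -> ['b', 'a', 'e', 'd']
'a': index 1 in ['b', 'a', 'e', 'd'] -> ['a', 'b', 'e', 'd']
'd': index 3 in ['a', 'b', 'e', 'd'] -> ['d', 'a', 'b', 'e']
'a': index 1 in ['d', 'a', 'b', 'e'] -> ['a', 'd', 'b', 'e']
'e': index 3 in ['a', 'd', 'b', 'e'] -> ['e', 'a', 'd', 'b']
'b': index 3 in ['e', 'a', 'd', 'b'] -> ['b', 'e', 'a', 'd']
'b': index 0 in ['b', 'e', 'a', 'd'] -> ['b', 'e', 'a', 'd']


Output: [2, 3, 0, 2, 0, 3, 1, 3, 1, 3, 3, 0]


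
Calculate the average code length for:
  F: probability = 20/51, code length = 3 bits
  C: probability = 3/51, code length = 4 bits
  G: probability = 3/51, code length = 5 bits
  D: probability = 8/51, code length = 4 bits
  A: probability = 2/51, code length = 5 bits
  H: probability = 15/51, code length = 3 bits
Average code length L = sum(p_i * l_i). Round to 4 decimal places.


Weighted contributions p_i * l_i:
  F: (20/51) * 3 = 60/51
  C: (3/51) * 4 = 12/51
  G: (3/51) * 5 = 15/51
  D: (8/51) * 4 = 32/51
  A: (2/51) * 5 = 10/51
  H: (15/51) * 3 = 45/51
Sum = (60 + 12 + 15 + 32 + 10 + 45)/51 = 174/51

L = 174/51 = 3.4118 bits/symbol


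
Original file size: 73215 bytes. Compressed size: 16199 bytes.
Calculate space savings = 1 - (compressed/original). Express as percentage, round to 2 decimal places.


ratio = compressed/original = 16199/73215 = 0.221252
savings = 1 - ratio = 1 - 0.221252 = 0.778748
as a percentage: 0.778748 * 100 = 77.87%

Space savings = 1 - 16199/73215 = 77.87%


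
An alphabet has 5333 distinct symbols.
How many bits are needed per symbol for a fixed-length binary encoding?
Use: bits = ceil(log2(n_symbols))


log2(5333) = 12.3807
Bracket: 2^12 = 4096 < 5333 <= 2^13 = 8192
So ceil(log2(5333)) = 13

bits = ceil(log2(5333)) = ceil(12.3807) = 13 bits


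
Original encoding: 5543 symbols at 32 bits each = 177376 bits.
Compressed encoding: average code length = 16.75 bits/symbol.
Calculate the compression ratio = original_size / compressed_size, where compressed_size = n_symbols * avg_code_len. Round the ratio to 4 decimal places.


original_size = n_symbols * orig_bits = 5543 * 32 = 177376 bits
compressed_size = n_symbols * avg_code_len = 5543 * 16.75 = 92845.25 bits
ratio = original_size / compressed_size = 177376 / 92845.25 = 1.9104

Compression ratio = 1.9104


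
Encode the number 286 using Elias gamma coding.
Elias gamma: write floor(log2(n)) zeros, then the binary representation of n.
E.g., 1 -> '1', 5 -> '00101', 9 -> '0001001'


num_bits = floor(log2(286)) + 1 = 9
leading_zeros = num_bits - 1 = 8
binary(286) = 100011110

Elias gamma(286) = '00000000' + '100011110' = 00000000100011110 (17 bits)


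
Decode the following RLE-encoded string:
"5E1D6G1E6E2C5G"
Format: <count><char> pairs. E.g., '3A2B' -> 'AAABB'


Expanding each <count><char> pair:
  5E -> 'EEEEE'
  1D -> 'D'
  6G -> 'GGGGGG'
  1E -> 'E'
  6E -> 'EEEEEE'
  2C -> 'CC'
  5G -> 'GGGGG'

Decoded = EEEEEDGGGGGGEEEEEEECCGGGGG


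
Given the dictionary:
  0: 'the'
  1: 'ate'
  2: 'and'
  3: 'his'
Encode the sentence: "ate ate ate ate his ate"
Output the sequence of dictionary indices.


Look up each word in the dictionary:
  'ate' -> 1
  'ate' -> 1
  'ate' -> 1
  'ate' -> 1
  'his' -> 3
  'ate' -> 1

Encoded: [1, 1, 1, 1, 3, 1]


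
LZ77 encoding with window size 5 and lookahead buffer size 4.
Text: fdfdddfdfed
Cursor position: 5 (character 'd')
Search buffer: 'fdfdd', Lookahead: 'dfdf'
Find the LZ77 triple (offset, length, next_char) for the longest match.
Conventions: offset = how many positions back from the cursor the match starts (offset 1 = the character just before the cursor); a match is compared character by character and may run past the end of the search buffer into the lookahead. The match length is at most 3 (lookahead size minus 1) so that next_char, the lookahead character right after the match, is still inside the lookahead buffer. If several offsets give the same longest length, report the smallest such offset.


Try each offset into the search buffer:
  offset=1 (pos 4, char 'd'): match length 1
  offset=2 (pos 3, char 'd'): match length 1
  offset=3 (pos 2, char 'f'): match length 0
  offset=4 (pos 1, char 'd'): match length 3
  offset=5 (pos 0, char 'f'): match length 0
Longest match has length 3 at offset 4.
next_char = character at position 5 + 3 = 8 -> 'f'

Best match: offset=4, length=3 (matching 'dfd' starting at position 1)
LZ77 triple: (4, 3, 'f')


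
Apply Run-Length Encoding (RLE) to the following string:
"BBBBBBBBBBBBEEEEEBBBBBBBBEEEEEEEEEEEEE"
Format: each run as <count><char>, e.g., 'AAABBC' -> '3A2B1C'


Scanning runs left to right:
  i=0: run of 'B' x 12 -> '12B'
  i=12: run of 'E' x 5 -> '5E'
  i=17: run of 'B' x 8 -> '8B'
  i=25: run of 'E' x 13 -> '13E'

RLE = 12B5E8B13E


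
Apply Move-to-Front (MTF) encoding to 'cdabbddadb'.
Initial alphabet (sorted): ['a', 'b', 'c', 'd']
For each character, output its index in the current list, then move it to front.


MTF encoding:
'c': index 2 in ['a', 'b', 'c', 'd'] -> ['c', 'a', 'b', 'd']
'd': index 3 in ['c', 'a', 'b', 'd'] -> ['d', 'c', 'a', 'b']
'a': index 2 in ['d', 'c', 'a', 'b'] -> ['a', 'd', 'c', 'b']
'b': index 3 in ['a', 'd', 'c', 'b'] -> ['b', 'a', 'd', 'c']
'b': index 0 in ['b', 'a', 'd', 'c'] -> ['b', 'a', 'd', 'c']
'd': index 2 in ['b', 'a', 'd', 'c'] -> ['d', 'b', 'a', 'c']
'd': index 0 in ['d', 'b', 'a', 'c'] -> ['d', 'b', 'a', 'c']
'a': index 2 in ['d', 'b', 'a', 'c'] -> ['a', 'd', 'b', 'c']
'd': index 1 in ['a', 'd', 'b', 'c'] -> ['d', 'a', 'b', 'c']
'b': index 2 in ['d', 'a', 'b', 'c'] -> ['b', 'd', 'a', 'c']


Output: [2, 3, 2, 3, 0, 2, 0, 2, 1, 2]


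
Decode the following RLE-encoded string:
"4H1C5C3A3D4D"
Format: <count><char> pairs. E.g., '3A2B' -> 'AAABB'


Expanding each <count><char> pair:
  4H -> 'HHHH'
  1C -> 'C'
  5C -> 'CCCCC'
  3A -> 'AAA'
  3D -> 'DDD'
  4D -> 'DDDD'

Decoded = HHHHCCCCCCAAADDDDDDD


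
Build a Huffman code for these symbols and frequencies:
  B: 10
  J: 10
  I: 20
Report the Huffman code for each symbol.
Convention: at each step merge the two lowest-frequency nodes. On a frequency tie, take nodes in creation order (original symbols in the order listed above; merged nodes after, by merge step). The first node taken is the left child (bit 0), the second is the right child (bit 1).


Huffman tree construction:
Step 1: Merge B(10) + J(10) = 20
Step 2: Merge I(20) + (B+J)(20) = 40
Read each symbol's code off the tree from the root (left child = 0, right child = 1).

Codes:
  B: 10 (length 2)
  J: 11 (length 2)
  I: 0 (length 1)
Average code length: 60/40 = 1.5000 bits/symbol


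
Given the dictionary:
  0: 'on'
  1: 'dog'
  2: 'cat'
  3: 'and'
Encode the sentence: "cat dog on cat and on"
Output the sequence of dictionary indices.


Look up each word in the dictionary:
  'cat' -> 2
  'dog' -> 1
  'on' -> 0
  'cat' -> 2
  'and' -> 3
  'on' -> 0

Encoded: [2, 1, 0, 2, 3, 0]


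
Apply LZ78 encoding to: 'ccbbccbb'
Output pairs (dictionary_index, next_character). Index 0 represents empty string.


LZ78 encoding steps:
Dictionary: {0: ''}
Step 1: w='' (idx 0), next='c' -> output (0, 'c'), add 'c' as idx 1
Step 2: w='c' (idx 1), next='b' -> output (1, 'b'), add 'cb' as idx 2
Step 3: w='' (idx 0), next='b' -> output (0, 'b'), add 'b' as idx 3
Step 4: w='c' (idx 1), next='c' -> output (1, 'c'), add 'cc' as idx 4
Step 5: w='b' (idx 3), next='b' -> output (3, 'b'), add 'bb' as idx 5


Encoded: [(0, 'c'), (1, 'b'), (0, 'b'), (1, 'c'), (3, 'b')]


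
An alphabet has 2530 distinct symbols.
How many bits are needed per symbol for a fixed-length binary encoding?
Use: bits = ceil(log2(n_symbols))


log2(2530) = 11.3049
Bracket: 2^11 = 2048 < 2530 <= 2^12 = 4096
So ceil(log2(2530)) = 12

bits = ceil(log2(2530)) = ceil(11.3049) = 12 bits


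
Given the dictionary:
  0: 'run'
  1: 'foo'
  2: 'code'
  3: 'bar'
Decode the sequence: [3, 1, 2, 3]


Look up each index in the dictionary:
  3 -> 'bar'
  1 -> 'foo'
  2 -> 'code'
  3 -> 'bar'

Decoded: "bar foo code bar"


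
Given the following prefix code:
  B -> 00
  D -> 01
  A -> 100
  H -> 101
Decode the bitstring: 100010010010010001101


Decoding step by step:
Bits 100 -> A
Bits 01 -> D
Bits 00 -> B
Bits 100 -> A
Bits 100 -> A
Bits 100 -> A
Bits 01 -> D
Bits 101 -> H


Decoded message: ADBAAADH


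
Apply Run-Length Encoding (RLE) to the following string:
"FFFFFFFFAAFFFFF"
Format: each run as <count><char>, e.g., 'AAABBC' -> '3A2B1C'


Scanning runs left to right:
  i=0: run of 'F' x 8 -> '8F'
  i=8: run of 'A' x 2 -> '2A'
  i=10: run of 'F' x 5 -> '5F'

RLE = 8F2A5F


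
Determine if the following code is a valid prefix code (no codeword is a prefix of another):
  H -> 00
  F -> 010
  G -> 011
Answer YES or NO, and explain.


Checking each pair (does one codeword prefix another?):
  H='00' vs F='010': no prefix
  H='00' vs G='011': no prefix
  F='010' vs H='00': no prefix
  F='010' vs G='011': no prefix
  G='011' vs H='00': no prefix
  G='011' vs F='010': no prefix
No violation found over all pairs.

YES -- this is a valid prefix code. No codeword is a prefix of any other codeword.


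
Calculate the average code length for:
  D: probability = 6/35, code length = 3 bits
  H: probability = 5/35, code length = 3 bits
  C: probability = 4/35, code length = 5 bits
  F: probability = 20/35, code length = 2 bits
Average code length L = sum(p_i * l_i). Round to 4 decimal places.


Weighted contributions p_i * l_i:
  D: (6/35) * 3 = 18/35
  H: (5/35) * 3 = 15/35
  C: (4/35) * 5 = 20/35
  F: (20/35) * 2 = 40/35
Sum = (18 + 15 + 20 + 40)/35 = 93/35

L = 93/35 = 2.6571 bits/symbol


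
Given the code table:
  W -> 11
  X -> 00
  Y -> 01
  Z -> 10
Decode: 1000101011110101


Decoding:
10 -> Z
00 -> X
10 -> Z
10 -> Z
11 -> W
11 -> W
01 -> Y
01 -> Y


Result: ZXZZWWYY


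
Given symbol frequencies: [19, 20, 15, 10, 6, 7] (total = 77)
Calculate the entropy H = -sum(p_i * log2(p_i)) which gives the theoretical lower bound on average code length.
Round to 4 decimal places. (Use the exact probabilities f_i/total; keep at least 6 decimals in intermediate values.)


Per-symbol terms -p_i * log2(p_i) with p_i = f_i/77:
  p = 19/77 = 0.246753: log2(p) = -2.018859, -p*log2(p) = 0.498160
  p = 20/77 = 0.259740: log2(p) = -1.944858, -p*log2(p) = 0.505158
  p = 15/77 = 0.194805: log2(p) = -2.359896, -p*log2(p) = 0.459720
  p = 10/77 = 0.129870: log2(p) = -2.944858, -p*log2(p) = 0.382449
  p = 6/77 = 0.077922: log2(p) = -3.681824, -p*log2(p) = 0.286895
  p = 7/77 = 0.090909: log2(p) = -3.459432, -p*log2(p) = 0.314494
H = 0.498160 + 0.505158 + 0.459720 + 0.382449 + 0.286895 + 0.314494 = 2.446876

H = 2.4469 bits/symbol


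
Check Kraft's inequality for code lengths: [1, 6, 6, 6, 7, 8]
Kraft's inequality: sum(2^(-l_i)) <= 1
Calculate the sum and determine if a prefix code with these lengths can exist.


Sum = 2^(-1) + 2^(-6) + 2^(-6) + 2^(-6) + 2^(-7) + 2^(-8)
    = 0.5 + 0.015625 + 0.015625 + 0.015625 + 0.0078125 + 0.00390625
    = 143/256 = 0.55859375
Since 0.55859375 <= 1, Kraft's inequality IS satisfied.
A prefix code with these lengths CAN exist.

Kraft sum = 0.55859375. Satisfied.


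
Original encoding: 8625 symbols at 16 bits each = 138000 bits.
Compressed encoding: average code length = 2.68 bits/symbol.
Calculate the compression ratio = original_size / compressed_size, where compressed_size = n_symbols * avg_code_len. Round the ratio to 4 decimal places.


original_size = n_symbols * orig_bits = 8625 * 16 = 138000 bits
compressed_size = n_symbols * avg_code_len = 8625 * 2.68 = 23115.0 bits
ratio = original_size / compressed_size = 138000 / 23115.0 = 5.9701

Compression ratio = 5.9701


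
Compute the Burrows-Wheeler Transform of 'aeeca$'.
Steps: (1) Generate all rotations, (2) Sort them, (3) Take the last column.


Rotations (sorted):
  0: $aeeca -> last char: a
  1: a$aeec -> last char: c
  2: aeeca$ -> last char: $
  3: ca$aee -> last char: e
  4: eca$ae -> last char: e
  5: eeca$a -> last char: a


BWT = ac$eea


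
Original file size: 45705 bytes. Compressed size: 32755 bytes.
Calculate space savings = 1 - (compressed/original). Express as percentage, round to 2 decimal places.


ratio = compressed/original = 32755/45705 = 0.716661
savings = 1 - ratio = 1 - 0.716661 = 0.283339
as a percentage: 0.283339 * 100 = 28.33%

Space savings = 1 - 32755/45705 = 28.33%


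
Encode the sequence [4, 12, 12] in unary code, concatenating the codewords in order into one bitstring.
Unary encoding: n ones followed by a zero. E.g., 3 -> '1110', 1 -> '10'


Encode each number as n ones followed by a terminating 0:
  4 -> 11110 (5 bits)
  12 -> 1111111111110 (13 bits)
  12 -> 1111111111110 (13 bits)
Total length = 5 + 13 + 13 = 31 bits.

Unary([4, 12, 12]) = 1111011111111111101111111111110 (31 bits)


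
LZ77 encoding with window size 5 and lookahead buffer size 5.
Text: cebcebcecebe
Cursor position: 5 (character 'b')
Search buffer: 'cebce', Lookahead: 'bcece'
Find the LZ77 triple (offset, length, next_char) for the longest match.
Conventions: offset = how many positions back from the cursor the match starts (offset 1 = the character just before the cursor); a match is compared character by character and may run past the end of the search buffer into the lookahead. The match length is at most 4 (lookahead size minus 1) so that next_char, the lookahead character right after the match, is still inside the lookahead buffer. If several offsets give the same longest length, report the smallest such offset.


Try each offset into the search buffer:
  offset=1 (pos 4, char 'e'): match length 0
  offset=2 (pos 3, char 'c'): match length 0
  offset=3 (pos 2, char 'b'): match length 3
  offset=4 (pos 1, char 'e'): match length 0
  offset=5 (pos 0, char 'c'): match length 0
Longest match has length 3 at offset 3.
next_char = character at position 5 + 3 = 8 -> 'c'

Best match: offset=3, length=3 (matching 'bce' starting at position 2)
LZ77 triple: (3, 3, 'c')


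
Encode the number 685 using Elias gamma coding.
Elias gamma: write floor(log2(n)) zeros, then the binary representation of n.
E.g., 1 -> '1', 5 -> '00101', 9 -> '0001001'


num_bits = floor(log2(685)) + 1 = 10
leading_zeros = num_bits - 1 = 9
binary(685) = 1010101101

Elias gamma(685) = '000000000' + '1010101101' = 0000000001010101101 (19 bits)


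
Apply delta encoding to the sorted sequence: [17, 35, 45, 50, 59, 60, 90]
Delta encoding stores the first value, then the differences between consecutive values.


First value: 17
Deltas:
  35 - 17 = 18
  45 - 35 = 10
  50 - 45 = 5
  59 - 50 = 9
  60 - 59 = 1
  90 - 60 = 30


Delta encoded: [17, 18, 10, 5, 9, 1, 30]


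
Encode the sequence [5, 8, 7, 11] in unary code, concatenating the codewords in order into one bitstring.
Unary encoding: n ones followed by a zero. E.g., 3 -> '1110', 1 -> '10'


Encode each number as n ones followed by a terminating 0:
  5 -> 111110 (6 bits)
  8 -> 111111110 (9 bits)
  7 -> 11111110 (8 bits)
  11 -> 111111111110 (12 bits)
Total length = 6 + 9 + 8 + 12 = 35 bits.

Unary([5, 8, 7, 11]) = 11111011111111011111110111111111110 (35 bits)


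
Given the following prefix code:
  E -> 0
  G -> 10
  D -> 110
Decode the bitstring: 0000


Decoding step by step:
Bits 0 -> E
Bits 0 -> E
Bits 0 -> E
Bits 0 -> E


Decoded message: EEEE


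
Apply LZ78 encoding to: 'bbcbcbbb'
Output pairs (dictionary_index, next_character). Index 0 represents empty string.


LZ78 encoding steps:
Dictionary: {0: ''}
Step 1: w='' (idx 0), next='b' -> output (0, 'b'), add 'b' as idx 1
Step 2: w='b' (idx 1), next='c' -> output (1, 'c'), add 'bc' as idx 2
Step 3: w='bc' (idx 2), next='b' -> output (2, 'b'), add 'bcb' as idx 3
Step 4: w='b' (idx 1), next='b' -> output (1, 'b'), add 'bb' as idx 4


Encoded: [(0, 'b'), (1, 'c'), (2, 'b'), (1, 'b')]


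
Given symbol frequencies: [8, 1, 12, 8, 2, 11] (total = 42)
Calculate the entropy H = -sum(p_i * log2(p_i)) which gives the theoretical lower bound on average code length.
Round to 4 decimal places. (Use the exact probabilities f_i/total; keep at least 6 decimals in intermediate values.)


Per-symbol terms -p_i * log2(p_i) with p_i = f_i/42:
  p = 8/42 = 0.190476: log2(p) = -2.392317, -p*log2(p) = 0.455680
  p = 1/42 = 0.023810: log2(p) = -5.392317, -p*log2(p) = 0.128389
  p = 12/42 = 0.285714: log2(p) = -1.807355, -p*log2(p) = 0.516387
  p = 8/42 = 0.190476: log2(p) = -2.392317, -p*log2(p) = 0.455680
  p = 2/42 = 0.047619: log2(p) = -4.392317, -p*log2(p) = 0.209158
  p = 11/42 = 0.261905: log2(p) = -1.932886, -p*log2(p) = 0.506232
H = 0.455680 + 0.128389 + 0.516387 + 0.455680 + 0.209158 + 0.506232 = 2.271526

H = 2.2715 bits/symbol


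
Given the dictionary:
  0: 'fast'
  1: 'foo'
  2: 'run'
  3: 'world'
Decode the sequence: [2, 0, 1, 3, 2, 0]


Look up each index in the dictionary:
  2 -> 'run'
  0 -> 'fast'
  1 -> 'foo'
  3 -> 'world'
  2 -> 'run'
  0 -> 'fast'

Decoded: "run fast foo world run fast"


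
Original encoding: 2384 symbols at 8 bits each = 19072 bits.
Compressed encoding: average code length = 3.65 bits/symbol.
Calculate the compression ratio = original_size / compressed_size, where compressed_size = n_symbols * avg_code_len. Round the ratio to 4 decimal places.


original_size = n_symbols * orig_bits = 2384 * 8 = 19072 bits
compressed_size = n_symbols * avg_code_len = 2384 * 3.65 = 8701.6 bits
ratio = original_size / compressed_size = 19072 / 8701.6 = 2.1918

Compression ratio = 2.1918


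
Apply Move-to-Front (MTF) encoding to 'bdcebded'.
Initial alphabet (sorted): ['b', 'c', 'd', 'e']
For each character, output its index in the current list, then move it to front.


MTF encoding:
'b': index 0 in ['b', 'c', 'd', 'e'] -> ['b', 'c', 'd', 'e']
'd': index 2 in ['b', 'c', 'd', 'e'] -> ['d', 'b', 'c', 'e']
'c': index 2 in ['d', 'b', 'c', 'e'] -> ['c', 'd', 'b', 'e']
'e': index 3 in ['c', 'd', 'b', 'e'] -> ['e', 'c', 'd', 'b']
'b': index 3 in ['e', 'c', 'd', 'b'] -> ['b', 'e', 'c', 'd']
'd': index 3 in ['b', 'e', 'c', 'd'] -> ['d', 'b', 'e', 'c']
'e': index 2 in ['d', 'b', 'e', 'c'] -> ['e', 'd', 'b', 'c']
'd': index 1 in ['e', 'd', 'b', 'c'] -> ['d', 'e', 'b', 'c']


Output: [0, 2, 2, 3, 3, 3, 2, 1]


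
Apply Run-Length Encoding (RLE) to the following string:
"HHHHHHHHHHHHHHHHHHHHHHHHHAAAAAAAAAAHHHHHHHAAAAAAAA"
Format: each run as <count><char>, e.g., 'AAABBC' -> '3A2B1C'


Scanning runs left to right:
  i=0: run of 'H' x 25 -> '25H'
  i=25: run of 'A' x 10 -> '10A'
  i=35: run of 'H' x 7 -> '7H'
  i=42: run of 'A' x 8 -> '8A'

RLE = 25H10A7H8A


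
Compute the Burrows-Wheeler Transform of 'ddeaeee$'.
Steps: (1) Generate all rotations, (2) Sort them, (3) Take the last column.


Rotations (sorted):
  0: $ddeaeee -> last char: e
  1: aeee$dde -> last char: e
  2: ddeaeee$ -> last char: $
  3: deaeee$d -> last char: d
  4: e$ddeaee -> last char: e
  5: eaeee$dd -> last char: d
  6: ee$ddeae -> last char: e
  7: eee$ddea -> last char: a


BWT = ee$dedea


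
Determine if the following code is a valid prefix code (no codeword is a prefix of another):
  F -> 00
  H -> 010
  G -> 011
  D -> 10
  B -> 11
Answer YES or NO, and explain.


Checking each pair (does one codeword prefix another?):
  F='00' vs H='010': no prefix
  F='00' vs G='011': no prefix
  F='00' vs D='10': no prefix
  F='00' vs B='11': no prefix
  H='010' vs F='00': no prefix
  H='010' vs G='011': no prefix
  H='010' vs D='10': no prefix
  H='010' vs B='11': no prefix
  G='011' vs F='00': no prefix
  G='011' vs H='010': no prefix
  G='011' vs D='10': no prefix
  G='011' vs B='11': no prefix
  D='10' vs F='00': no prefix
  D='10' vs H='010': no prefix
  D='10' vs G='011': no prefix
  D='10' vs B='11': no prefix
  B='11' vs F='00': no prefix
  B='11' vs H='010': no prefix
  B='11' vs G='011': no prefix
  B='11' vs D='10': no prefix
No violation found over all pairs.

YES -- this is a valid prefix code. No codeword is a prefix of any other codeword.


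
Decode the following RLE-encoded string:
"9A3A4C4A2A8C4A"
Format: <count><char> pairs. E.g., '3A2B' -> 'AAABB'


Expanding each <count><char> pair:
  9A -> 'AAAAAAAAA'
  3A -> 'AAA'
  4C -> 'CCCC'
  4A -> 'AAAA'
  2A -> 'AA'
  8C -> 'CCCCCCCC'
  4A -> 'AAAA'

Decoded = AAAAAAAAAAAACCCCAAAAAACCCCCCCCAAAA


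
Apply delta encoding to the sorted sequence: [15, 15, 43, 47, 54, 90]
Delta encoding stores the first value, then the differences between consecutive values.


First value: 15
Deltas:
  15 - 15 = 0
  43 - 15 = 28
  47 - 43 = 4
  54 - 47 = 7
  90 - 54 = 36


Delta encoded: [15, 0, 28, 4, 7, 36]


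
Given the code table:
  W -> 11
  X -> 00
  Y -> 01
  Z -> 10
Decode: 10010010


Decoding:
10 -> Z
01 -> Y
00 -> X
10 -> Z


Result: ZYXZ


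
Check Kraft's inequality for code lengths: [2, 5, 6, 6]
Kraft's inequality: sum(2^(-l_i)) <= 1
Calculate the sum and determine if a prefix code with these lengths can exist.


Sum = 2^(-2) + 2^(-5) + 2^(-6) + 2^(-6)
    = 0.25 + 0.03125 + 0.015625 + 0.015625
    = 20/64 = 0.3125
Since 0.3125 <= 1, Kraft's inequality IS satisfied.
A prefix code with these lengths CAN exist.

Kraft sum = 0.3125. Satisfied.


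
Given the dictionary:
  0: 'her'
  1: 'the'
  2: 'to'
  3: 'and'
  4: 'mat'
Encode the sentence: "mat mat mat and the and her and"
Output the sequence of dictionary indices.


Look up each word in the dictionary:
  'mat' -> 4
  'mat' -> 4
  'mat' -> 4
  'and' -> 3
  'the' -> 1
  'and' -> 3
  'her' -> 0
  'and' -> 3

Encoded: [4, 4, 4, 3, 1, 3, 0, 3]


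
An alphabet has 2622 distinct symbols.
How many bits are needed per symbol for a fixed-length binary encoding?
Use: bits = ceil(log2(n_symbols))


log2(2622) = 11.3565
Bracket: 2^11 = 2048 < 2622 <= 2^12 = 4096
So ceil(log2(2622)) = 12

bits = ceil(log2(2622)) = ceil(11.3565) = 12 bits


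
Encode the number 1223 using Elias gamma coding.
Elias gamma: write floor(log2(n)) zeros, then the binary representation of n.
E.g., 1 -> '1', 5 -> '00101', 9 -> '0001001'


num_bits = floor(log2(1223)) + 1 = 11
leading_zeros = num_bits - 1 = 10
binary(1223) = 10011000111

Elias gamma(1223) = '0000000000' + '10011000111' = 000000000010011000111 (21 bits)


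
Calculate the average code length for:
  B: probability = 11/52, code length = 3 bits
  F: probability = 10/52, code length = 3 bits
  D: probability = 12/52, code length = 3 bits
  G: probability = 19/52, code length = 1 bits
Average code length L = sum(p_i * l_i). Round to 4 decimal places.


Weighted contributions p_i * l_i:
  B: (11/52) * 3 = 33/52
  F: (10/52) * 3 = 30/52
  D: (12/52) * 3 = 36/52
  G: (19/52) * 1 = 19/52
Sum = (33 + 30 + 36 + 19)/52 = 118/52

L = 118/52 = 2.2692 bits/symbol


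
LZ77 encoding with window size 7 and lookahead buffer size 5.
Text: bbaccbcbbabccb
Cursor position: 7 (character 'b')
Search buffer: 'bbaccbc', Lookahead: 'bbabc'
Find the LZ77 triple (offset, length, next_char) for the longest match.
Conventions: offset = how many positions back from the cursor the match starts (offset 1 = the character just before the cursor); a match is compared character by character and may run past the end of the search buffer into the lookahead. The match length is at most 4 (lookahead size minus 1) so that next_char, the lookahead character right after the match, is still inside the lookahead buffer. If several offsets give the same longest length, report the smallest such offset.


Try each offset into the search buffer:
  offset=1 (pos 6, char 'c'): match length 0
  offset=2 (pos 5, char 'b'): match length 1
  offset=3 (pos 4, char 'c'): match length 0
  offset=4 (pos 3, char 'c'): match length 0
  offset=5 (pos 2, char 'a'): match length 0
  offset=6 (pos 1, char 'b'): match length 1
  offset=7 (pos 0, char 'b'): match length 3
Longest match has length 3 at offset 7.
next_char = character at position 7 + 3 = 10 -> 'b'

Best match: offset=7, length=3 (matching 'bba' starting at position 0)
LZ77 triple: (7, 3, 'b')


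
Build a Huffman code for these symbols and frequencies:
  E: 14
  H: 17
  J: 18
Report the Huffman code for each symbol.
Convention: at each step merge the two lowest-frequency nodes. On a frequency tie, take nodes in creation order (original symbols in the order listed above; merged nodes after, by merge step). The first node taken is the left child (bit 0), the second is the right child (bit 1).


Huffman tree construction:
Step 1: Merge E(14) + H(17) = 31
Step 2: Merge J(18) + (E+H)(31) = 49
Read each symbol's code off the tree from the root (left child = 0, right child = 1).

Codes:
  E: 10 (length 2)
  H: 11 (length 2)
  J: 0 (length 1)
Average code length: 80/49 = 1.6327 bits/symbol


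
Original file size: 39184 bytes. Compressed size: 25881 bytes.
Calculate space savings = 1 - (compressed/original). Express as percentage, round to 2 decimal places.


ratio = compressed/original = 25881/39184 = 0.660499
savings = 1 - ratio = 1 - 0.660499 = 0.339501
as a percentage: 0.339501 * 100 = 33.95%

Space savings = 1 - 25881/39184 = 33.95%


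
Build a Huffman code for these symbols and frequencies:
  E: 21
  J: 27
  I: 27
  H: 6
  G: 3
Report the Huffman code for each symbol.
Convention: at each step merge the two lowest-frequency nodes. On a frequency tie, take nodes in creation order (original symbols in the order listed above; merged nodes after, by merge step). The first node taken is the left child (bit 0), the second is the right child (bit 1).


Huffman tree construction:
Step 1: Merge G(3) + H(6) = 9
Step 2: Merge (G+H)(9) + E(21) = 30
Step 3: Merge J(27) + I(27) = 54
Step 4: Merge ((G+H)+E)(30) + (J+I)(54) = 84
Read each symbol's code off the tree from the root (left child = 0, right child = 1).

Codes:
  E: 01 (length 2)
  J: 10 (length 2)
  I: 11 (length 2)
  H: 001 (length 3)
  G: 000 (length 3)
Average code length: 177/84 = 2.1071 bits/symbol


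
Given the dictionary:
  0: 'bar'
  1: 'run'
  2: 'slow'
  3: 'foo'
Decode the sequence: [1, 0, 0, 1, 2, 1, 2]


Look up each index in the dictionary:
  1 -> 'run'
  0 -> 'bar'
  0 -> 'bar'
  1 -> 'run'
  2 -> 'slow'
  1 -> 'run'
  2 -> 'slow'

Decoded: "run bar bar run slow run slow"


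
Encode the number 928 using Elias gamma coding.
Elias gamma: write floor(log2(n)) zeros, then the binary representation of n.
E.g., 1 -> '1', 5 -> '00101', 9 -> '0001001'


num_bits = floor(log2(928)) + 1 = 10
leading_zeros = num_bits - 1 = 9
binary(928) = 1110100000

Elias gamma(928) = '000000000' + '1110100000' = 0000000001110100000 (19 bits)


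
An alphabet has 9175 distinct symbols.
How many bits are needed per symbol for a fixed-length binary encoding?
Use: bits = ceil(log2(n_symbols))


log2(9175) = 13.1635
Bracket: 2^13 = 8192 < 9175 <= 2^14 = 16384
So ceil(log2(9175)) = 14

bits = ceil(log2(9175)) = ceil(13.1635) = 14 bits


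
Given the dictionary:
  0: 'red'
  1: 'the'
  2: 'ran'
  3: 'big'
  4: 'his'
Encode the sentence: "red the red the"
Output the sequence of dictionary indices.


Look up each word in the dictionary:
  'red' -> 0
  'the' -> 1
  'red' -> 0
  'the' -> 1

Encoded: [0, 1, 0, 1]


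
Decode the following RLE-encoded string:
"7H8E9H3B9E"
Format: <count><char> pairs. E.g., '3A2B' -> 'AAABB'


Expanding each <count><char> pair:
  7H -> 'HHHHHHH'
  8E -> 'EEEEEEEE'
  9H -> 'HHHHHHHHH'
  3B -> 'BBB'
  9E -> 'EEEEEEEEE'

Decoded = HHHHHHHEEEEEEEEHHHHHHHHHBBBEEEEEEEEE


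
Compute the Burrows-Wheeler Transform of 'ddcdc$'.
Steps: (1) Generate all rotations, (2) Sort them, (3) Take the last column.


Rotations (sorted):
  0: $ddcdc -> last char: c
  1: c$ddcd -> last char: d
  2: cdc$dd -> last char: d
  3: dc$ddc -> last char: c
  4: dcdc$d -> last char: d
  5: ddcdc$ -> last char: $


BWT = cddcd$


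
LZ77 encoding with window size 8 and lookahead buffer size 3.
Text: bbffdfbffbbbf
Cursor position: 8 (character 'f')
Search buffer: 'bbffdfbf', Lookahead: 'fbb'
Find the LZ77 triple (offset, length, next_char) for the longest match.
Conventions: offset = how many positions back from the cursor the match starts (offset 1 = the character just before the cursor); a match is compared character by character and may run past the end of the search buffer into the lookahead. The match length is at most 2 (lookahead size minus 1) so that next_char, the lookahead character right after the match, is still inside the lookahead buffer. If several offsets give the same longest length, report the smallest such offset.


Try each offset into the search buffer:
  offset=1 (pos 7, char 'f'): match length 1
  offset=2 (pos 6, char 'b'): match length 0
  offset=3 (pos 5, char 'f'): match length 2
  offset=4 (pos 4, char 'd'): match length 0
  offset=5 (pos 3, char 'f'): match length 1
  offset=6 (pos 2, char 'f'): match length 1
  offset=7 (pos 1, char 'b'): match length 0
  offset=8 (pos 0, char 'b'): match length 0
Longest match has length 2 at offset 3.
next_char = character at position 8 + 2 = 10 -> 'b'

Best match: offset=3, length=2 (matching 'fb' starting at position 5)
LZ77 triple: (3, 2, 'b')


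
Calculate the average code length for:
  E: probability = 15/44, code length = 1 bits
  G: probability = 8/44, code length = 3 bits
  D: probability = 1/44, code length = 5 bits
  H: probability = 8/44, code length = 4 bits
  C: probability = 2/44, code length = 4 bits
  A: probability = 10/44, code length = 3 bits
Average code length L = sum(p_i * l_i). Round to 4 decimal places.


Weighted contributions p_i * l_i:
  E: (15/44) * 1 = 15/44
  G: (8/44) * 3 = 24/44
  D: (1/44) * 5 = 5/44
  H: (8/44) * 4 = 32/44
  C: (2/44) * 4 = 8/44
  A: (10/44) * 3 = 30/44
Sum = (15 + 24 + 5 + 32 + 8 + 30)/44 = 114/44

L = 114/44 = 2.5909 bits/symbol


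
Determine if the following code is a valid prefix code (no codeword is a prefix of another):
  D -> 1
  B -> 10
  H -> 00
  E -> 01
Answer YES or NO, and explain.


Checking each pair (does one codeword prefix another?):
  D='1' vs B='10': prefix -- VIOLATION

NO -- this is NOT a valid prefix code. D (1) is a prefix of B (10).


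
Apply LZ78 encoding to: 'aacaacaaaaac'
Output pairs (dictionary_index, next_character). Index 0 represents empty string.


LZ78 encoding steps:
Dictionary: {0: ''}
Step 1: w='' (idx 0), next='a' -> output (0, 'a'), add 'a' as idx 1
Step 2: w='a' (idx 1), next='c' -> output (1, 'c'), add 'ac' as idx 2
Step 3: w='a' (idx 1), next='a' -> output (1, 'a'), add 'aa' as idx 3
Step 4: w='' (idx 0), next='c' -> output (0, 'c'), add 'c' as idx 4
Step 5: w='aa' (idx 3), next='a' -> output (3, 'a'), add 'aaa' as idx 5
Step 6: w='aa' (idx 3), next='c' -> output (3, 'c'), add 'aac' as idx 6


Encoded: [(0, 'a'), (1, 'c'), (1, 'a'), (0, 'c'), (3, 'a'), (3, 'c')]


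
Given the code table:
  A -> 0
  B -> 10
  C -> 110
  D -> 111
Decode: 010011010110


Decoding:
0 -> A
10 -> B
0 -> A
110 -> C
10 -> B
110 -> C


Result: ABACBC


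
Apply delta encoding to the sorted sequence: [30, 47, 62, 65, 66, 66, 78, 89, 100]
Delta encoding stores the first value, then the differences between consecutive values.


First value: 30
Deltas:
  47 - 30 = 17
  62 - 47 = 15
  65 - 62 = 3
  66 - 65 = 1
  66 - 66 = 0
  78 - 66 = 12
  89 - 78 = 11
  100 - 89 = 11


Delta encoded: [30, 17, 15, 3, 1, 0, 12, 11, 11]


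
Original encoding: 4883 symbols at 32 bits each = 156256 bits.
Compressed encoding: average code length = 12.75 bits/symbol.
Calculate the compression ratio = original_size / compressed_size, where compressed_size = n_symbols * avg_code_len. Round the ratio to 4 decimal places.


original_size = n_symbols * orig_bits = 4883 * 32 = 156256 bits
compressed_size = n_symbols * avg_code_len = 4883 * 12.75 = 62258.25 bits
ratio = original_size / compressed_size = 156256 / 62258.25 = 2.5098

Compression ratio = 2.5098


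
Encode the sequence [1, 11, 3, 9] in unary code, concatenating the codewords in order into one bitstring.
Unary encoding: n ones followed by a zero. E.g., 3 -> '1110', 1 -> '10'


Encode each number as n ones followed by a terminating 0:
  1 -> 10 (2 bits)
  11 -> 111111111110 (12 bits)
  3 -> 1110 (4 bits)
  9 -> 1111111110 (10 bits)
Total length = 2 + 12 + 4 + 10 = 28 bits.

Unary([1, 11, 3, 9]) = 1011111111111011101111111110 (28 bits)


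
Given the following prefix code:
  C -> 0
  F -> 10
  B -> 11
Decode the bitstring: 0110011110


Decoding step by step:
Bits 0 -> C
Bits 11 -> B
Bits 0 -> C
Bits 0 -> C
Bits 11 -> B
Bits 11 -> B
Bits 0 -> C


Decoded message: CBCCBBC


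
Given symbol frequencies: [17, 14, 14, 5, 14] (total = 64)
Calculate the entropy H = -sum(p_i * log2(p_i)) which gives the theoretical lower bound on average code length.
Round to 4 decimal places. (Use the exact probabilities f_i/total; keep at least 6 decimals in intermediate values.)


Per-symbol terms -p_i * log2(p_i) with p_i = f_i/64:
  p = 17/64 = 0.265625: log2(p) = -1.912537, -p*log2(p) = 0.508018
  p = 14/64 = 0.218750: log2(p) = -2.192645, -p*log2(p) = 0.479641
  p = 14/64 = 0.218750: log2(p) = -2.192645, -p*log2(p) = 0.479641
  p = 5/64 = 0.078125: log2(p) = -3.678072, -p*log2(p) = 0.287349
  p = 14/64 = 0.218750: log2(p) = -2.192645, -p*log2(p) = 0.479641
H = 0.508018 + 0.479641 + 0.479641 + 0.287349 + 0.479641 = 2.234290

H = 2.2343 bits/symbol


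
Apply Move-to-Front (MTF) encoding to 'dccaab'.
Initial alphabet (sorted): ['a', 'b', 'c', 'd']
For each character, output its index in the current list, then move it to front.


MTF encoding:
'd': index 3 in ['a', 'b', 'c', 'd'] -> ['d', 'a', 'b', 'c']
'c': index 3 in ['d', 'a', 'b', 'c'] -> ['c', 'd', 'a', 'b']
'c': index 0 in ['c', 'd', 'a', 'b'] -> ['c', 'd', 'a', 'b']
'a': index 2 in ['c', 'd', 'a', 'b'] -> ['a', 'c', 'd', 'b']
'a': index 0 in ['a', 'c', 'd', 'b'] -> ['a', 'c', 'd', 'b']
'b': index 3 in ['a', 'c', 'd', 'b'] -> ['b', 'a', 'c', 'd']


Output: [3, 3, 0, 2, 0, 3]


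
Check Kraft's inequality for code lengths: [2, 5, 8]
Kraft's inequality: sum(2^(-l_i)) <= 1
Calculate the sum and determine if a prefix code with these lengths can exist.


Sum = 2^(-2) + 2^(-5) + 2^(-8)
    = 0.25 + 0.03125 + 0.00390625
    = 73/256 = 0.28515625
Since 0.28515625 <= 1, Kraft's inequality IS satisfied.
A prefix code with these lengths CAN exist.

Kraft sum = 0.28515625. Satisfied.


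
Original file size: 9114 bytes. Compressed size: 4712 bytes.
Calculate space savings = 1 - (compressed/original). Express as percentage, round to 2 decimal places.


ratio = compressed/original = 4712/9114 = 0.517007
savings = 1 - ratio = 1 - 0.517007 = 0.482993
as a percentage: 0.482993 * 100 = 48.3%

Space savings = 1 - 4712/9114 = 48.3%


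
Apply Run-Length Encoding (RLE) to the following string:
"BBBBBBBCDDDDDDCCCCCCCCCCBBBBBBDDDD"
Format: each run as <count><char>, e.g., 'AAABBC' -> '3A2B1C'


Scanning runs left to right:
  i=0: run of 'B' x 7 -> '7B'
  i=7: run of 'C' x 1 -> '1C'
  i=8: run of 'D' x 6 -> '6D'
  i=14: run of 'C' x 10 -> '10C'
  i=24: run of 'B' x 6 -> '6B'
  i=30: run of 'D' x 4 -> '4D'

RLE = 7B1C6D10C6B4D


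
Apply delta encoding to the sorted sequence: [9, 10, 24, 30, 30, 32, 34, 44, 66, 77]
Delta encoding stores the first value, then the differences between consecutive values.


First value: 9
Deltas:
  10 - 9 = 1
  24 - 10 = 14
  30 - 24 = 6
  30 - 30 = 0
  32 - 30 = 2
  34 - 32 = 2
  44 - 34 = 10
  66 - 44 = 22
  77 - 66 = 11


Delta encoded: [9, 1, 14, 6, 0, 2, 2, 10, 22, 11]
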